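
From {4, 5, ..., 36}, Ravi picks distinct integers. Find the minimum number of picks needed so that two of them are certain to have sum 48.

22

A set avoiding the sum 48 can contain at most one of each pair {x, 48−x}, plus the 9 elements whose complement lies outside the range or equal to its own complement.
The integers 4, …, 24 (21 of them) are such a set: any two sum to at least 4+5 = 9 and at most 23+24 = 47 < 48.
Pigeonhole: any 22nd integer completes one of the 12 pairs, so 22 choices force a sum of 48.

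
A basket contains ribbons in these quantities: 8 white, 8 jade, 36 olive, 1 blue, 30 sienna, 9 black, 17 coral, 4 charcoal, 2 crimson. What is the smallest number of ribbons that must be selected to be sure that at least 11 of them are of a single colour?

63

An adversary could hand out at most 10 ribbons per colour (6 colours run out sooner): 8 + 8 + 10 + 1 + 10 + 9 + 10 + 4 + 2 = 62 ribbons and still no colour has 11.
One more ribbon lands in a colour already at 10, so 63 draws are enough and 62 are not.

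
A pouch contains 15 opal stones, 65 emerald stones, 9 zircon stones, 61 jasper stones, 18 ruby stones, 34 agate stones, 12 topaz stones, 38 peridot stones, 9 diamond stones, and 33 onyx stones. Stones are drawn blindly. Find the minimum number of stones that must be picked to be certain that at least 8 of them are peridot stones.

264

In the worst case for collecting peridot stones, every non-peridot stone comes out first.
There are 15 + 65 + 9 + 61 + 18 + 34 + 12 + 9 + 33 = 256 non-peridot stones altogether.
After those, each further stone must be peridot, so 256 + 8 = 264 draws guarantee 8 peridot stones.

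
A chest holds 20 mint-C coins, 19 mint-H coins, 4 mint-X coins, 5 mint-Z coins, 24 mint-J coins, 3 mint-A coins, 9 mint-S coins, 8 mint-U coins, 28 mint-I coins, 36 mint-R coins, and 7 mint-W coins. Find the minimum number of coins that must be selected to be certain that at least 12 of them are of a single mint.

92

An adversary could hand out at most 11 coins per mint (6 mints run out sooner): 11 + 11 + 4 + 5 + 11 + 3 + 9 + 8 + 11 + 11 + 7 = 91 coins and still no mint has 12.
By the pigeonhole principle, one more coin lands in a mint already at 11, so 92 draws are enough and 91 are not.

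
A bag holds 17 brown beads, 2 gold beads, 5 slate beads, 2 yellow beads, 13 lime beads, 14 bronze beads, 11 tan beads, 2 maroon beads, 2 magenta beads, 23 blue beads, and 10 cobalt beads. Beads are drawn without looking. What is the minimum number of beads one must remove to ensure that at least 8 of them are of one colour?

By pigeonhole, the 11 colours are the holes; the beads drawn are the pigeons.
To avoid 8 of any one colour, the worst case takes at most 7 of each colour, or every bead of a colour that has fewer than 7.
That gives 7 + 2 + 5 + 2 + 7 + 7 + 7 + 2 + 2 + 7 + 7 = 55 beads with no colour reaching 8.
The next bead forces some colour to 8, so 55 + 1 = 56.

56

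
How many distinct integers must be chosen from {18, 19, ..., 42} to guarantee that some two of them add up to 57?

Two chosen integers sum to 57 exactly when both halves of some pair {x, 57−x} with 18 ≤ x ≤ 57−x ≤ 39 are chosen — 11 such pairs.
The remaining 3 elements (those with no distinct partner in range) can never complete a 57-sum, so the worst case takes all of them and one from each pair: 3 + 11 = 14.
The 15th integer has to be the second member of some pair, so 14 + 1 = 15.

15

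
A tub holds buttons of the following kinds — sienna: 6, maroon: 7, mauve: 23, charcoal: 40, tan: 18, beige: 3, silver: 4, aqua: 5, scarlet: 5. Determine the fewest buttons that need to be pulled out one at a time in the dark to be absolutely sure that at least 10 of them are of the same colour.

58

Pigeonhole: the 9 colours are the holes; the buttons drawn are the pigeons.
To avoid 10 of any one colour, the worst case takes at most 9 of each colour, or every button of a colour that has fewer than 9.
That gives 6 + 7 + 9 + 9 + 9 + 3 + 4 + 5 + 5 = 57 buttons with no colour reaching 10.
The next button forces some colour to 10, so 57 + 1 = 58.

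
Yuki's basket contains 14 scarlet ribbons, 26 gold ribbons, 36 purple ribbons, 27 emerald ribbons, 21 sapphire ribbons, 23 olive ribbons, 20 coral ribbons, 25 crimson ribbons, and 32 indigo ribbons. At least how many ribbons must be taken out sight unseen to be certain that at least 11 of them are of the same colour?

91

By the pigeonhole principle, put each drawn ribbon into a box by colour. The largest draw with every box below 11 takes min(count, 10) from each colour.
Σ min(cᵢ, 10) = 10 + 10 + 10 + 10 + 10 + 10 + 10 + 10 + 10 = 90.
Draw number 90 + 1 = 91 must push one box to 11.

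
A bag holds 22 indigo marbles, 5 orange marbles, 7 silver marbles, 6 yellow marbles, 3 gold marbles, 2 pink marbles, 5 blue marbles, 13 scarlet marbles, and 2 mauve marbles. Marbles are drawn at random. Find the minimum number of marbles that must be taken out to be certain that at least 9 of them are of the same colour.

47

An adversary could hand out at most 8 marbles per colour (7 colours run out sooner): 8 + 5 + 7 + 6 + 3 + 2 + 5 + 8 + 2 = 46 marbles and still no colour has 9.
By pigeonhole, one more marble lands in a colour already at 8, so 47 draws are enough and 46 are not.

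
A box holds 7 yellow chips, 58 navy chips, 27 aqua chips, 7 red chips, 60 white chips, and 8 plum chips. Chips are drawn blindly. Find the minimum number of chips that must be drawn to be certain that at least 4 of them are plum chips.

163

In the worst case for collecting plum chips, every non-plum chip comes out first.
There are 7 + 58 + 27 + 7 + 60 = 159 non-plum chips altogether.
After those, each further chip must be plum, so 159 + 4 = 163 draws guarantee 4 plum chips.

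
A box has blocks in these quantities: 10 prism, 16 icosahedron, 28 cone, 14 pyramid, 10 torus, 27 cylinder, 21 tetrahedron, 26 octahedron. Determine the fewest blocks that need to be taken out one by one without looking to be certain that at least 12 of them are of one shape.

The 8 shapes are the holes; the blocks drawn are the pigeons.
To avoid 12 of any one shape, the worst case takes at most 11 of each shape, or every block of a shape that has fewer than 11.
That gives 10 + 11 + 11 + 11 + 10 + 11 + 11 + 11 = 86 blocks with no shape reaching 12.
The next block forces some shape to 12, so 86 + 1 = 87.

87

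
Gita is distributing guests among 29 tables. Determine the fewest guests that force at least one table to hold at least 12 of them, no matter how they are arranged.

320

With 319 guests one could put exactly 11 in each of the 29 tables, and no table would reach 12.
One more guest must land in a table that already has 11, giving it 12.
So 29 × 11 + 1 = 320 guests are required.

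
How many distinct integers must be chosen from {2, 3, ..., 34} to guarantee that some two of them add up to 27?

22

A set avoiding the sum 27 can contain at most one of each pair {x, 27−x}, plus the 9 elements whose complement lies outside the range.
The integers 14, …, 34 (21 of them) are such a set: any two sum to at least 14+15 = 29 > 27.
By the pigeonhole principle, any 22nd integer completes one of the 12 pairs, so 22 choices force a sum of 27.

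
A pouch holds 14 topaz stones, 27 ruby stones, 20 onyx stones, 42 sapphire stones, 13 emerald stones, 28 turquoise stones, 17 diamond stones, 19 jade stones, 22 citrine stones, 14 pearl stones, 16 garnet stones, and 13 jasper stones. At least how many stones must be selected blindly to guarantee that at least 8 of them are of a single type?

85

An adversary could hand out at most 7 stones per type: 7 + 7 + 7 + 7 + 7 + 7 + 7 + 7 + 7 + 7 + 7 + 7 = 84 stones and still no type has 8.
By pigeonhole, one more stone lands in a type already at 7, so 85 draws are enough and 84 are not.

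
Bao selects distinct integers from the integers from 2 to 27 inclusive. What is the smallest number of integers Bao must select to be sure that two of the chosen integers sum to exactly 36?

A set avoiding the sum 36 can contain at most one of each pair {x, 36−x}, plus the 8 elements whose complement lies outside the range or equal to its own complement.
The integers 2, …, 18 (17 of them) are such a set: any two sum to at least 2+3 = 5 and at most 17+18 = 35 < 36.
By pigeonhole, any 18th integer completes one of the 9 pairs, so 18 choices force a sum of 36.

18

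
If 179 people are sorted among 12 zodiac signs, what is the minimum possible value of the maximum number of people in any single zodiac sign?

By pigeonhole, the 12 zodiac signs are the holes and the 179 people are the pigeons.
If every zodiac sign held at most 14 people, the total would be at most 12 × 14 = 168, which is less than 179.
So some zodiac sign holds at least ⌈179/12⌉ = 15 people.

15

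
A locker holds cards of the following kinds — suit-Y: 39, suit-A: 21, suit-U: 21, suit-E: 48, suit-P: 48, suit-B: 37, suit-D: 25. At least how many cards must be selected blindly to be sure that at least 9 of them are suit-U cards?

227

In the worst case for collecting suit-U cards, every non-suit-U card comes out first.
There are 39 + 21 + 48 + 48 + 37 + 25 = 218 non-suit-U cards altogether.
After those, each further card must be suit-U, so 218 + 9 = 227 draws guarantee 9 suit-U cards.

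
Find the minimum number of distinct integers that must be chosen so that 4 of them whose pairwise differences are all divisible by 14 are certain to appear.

43

Integers whose pairwise differences are multiples of 14 are exactly those sharing a remainder mod 14. By pigeonhole, the 14 residue classes mod 14 are the pigeonholes.
With 42 integers one could put 3 in each residue class and have no class reach 4.
The 43rd integer pushes some class to 4, so 14·3 + 1 = 43.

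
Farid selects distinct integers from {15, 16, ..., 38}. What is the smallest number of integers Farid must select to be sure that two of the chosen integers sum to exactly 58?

Group the elements by complementary pair {x, 58−x}: {20,38}, {21,37}, {22,36}, …, giving 9 two-element pairs; the single value 29 (it cannot pair with itself since the integers are distinct); and 5 integers whose partner 58−x falls outside [15,38].
By pigeonhole, treating each of those 15 groups as a pigeonhole, one can pick one integer per group — 15 integers — with no two summing to 58.
The 16th integer lands in an occupied pair, forcing a sum of 58.

16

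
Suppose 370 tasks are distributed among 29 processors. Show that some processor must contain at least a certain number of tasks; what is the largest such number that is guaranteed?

Pigeonhole: the 29 processors are the holes and the 370 tasks are the pigeons.
If every processor held at most 12 tasks, the total would be at most 29 × 12 = 348, which is less than 370.
So some processor holds at least ⌈370/29⌉ = 13 tasks.

13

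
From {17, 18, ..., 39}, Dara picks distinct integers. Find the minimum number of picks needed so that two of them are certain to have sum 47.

17

Two chosen integers sum to 47 exactly when both halves of some pair {x, 47−x} with 17 ≤ x ≤ 47−x ≤ 30 are chosen — 7 such pairs.
The remaining 9 elements (those with no distinct partner in range) can never complete a 47-sum, so the worst case takes all of them and one from each pair: 9 + 7 = 16.
By the pigeonhole principle, the 17th integer has to be the second member of some pair, so 16 + 1 = 17.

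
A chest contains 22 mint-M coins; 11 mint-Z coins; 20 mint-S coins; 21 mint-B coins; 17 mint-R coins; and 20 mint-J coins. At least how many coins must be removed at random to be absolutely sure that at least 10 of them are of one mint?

An adversary could hand out at most 9 coins per mint: 9 + 9 + 9 + 9 + 9 + 9 = 54 coins and still no mint has 10.
By the pigeonhole principle, one more coin lands in a mint already at 9, so 55 draws are enough and 54 are not.

55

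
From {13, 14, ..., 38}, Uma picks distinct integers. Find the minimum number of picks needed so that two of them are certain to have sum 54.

16

A set avoiding the sum 54 can contain at most one of each pair {x, 54−x}, plus the 4 elements whose complement lies outside the range or equal to its own complement.
The integers 13, …, 27 (15 of them) are such a set: any two sum to at least 13+14 = 27 and at most 26+27 = 53 < 54.
Any 16th integer completes one of the 11 pairs, so 16 choices force a sum of 54.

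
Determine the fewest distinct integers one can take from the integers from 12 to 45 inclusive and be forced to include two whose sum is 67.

23

A set avoiding the sum 67 can contain at most one of each pair {x, 67−x}, plus the 10 elements whose complement lies outside the range.
The integers 12, …, 33 (22 of them) are such a set: any two sum to at least 12+13 = 25 and at most 32+33 = 65 < 67.
Any 23rd integer completes one of the 12 pairs, so 23 choices force a sum of 67.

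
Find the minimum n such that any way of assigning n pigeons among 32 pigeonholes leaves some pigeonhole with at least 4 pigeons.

With 96 pigeons one could put exactly 3 in each of the 32 pigeonholes, and no pigeonhole would reach 4.
One more pigeon must land in a pigeonhole that already has 3, giving it 4.
So 32 × 3 + 1 = 97 pigeons are required.

97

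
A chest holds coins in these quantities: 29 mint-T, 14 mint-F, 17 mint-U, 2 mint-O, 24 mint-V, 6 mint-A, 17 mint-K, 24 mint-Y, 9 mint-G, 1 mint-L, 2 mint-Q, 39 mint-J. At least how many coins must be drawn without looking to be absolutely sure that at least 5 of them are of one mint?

By pigeonhole, the 12 mints are the holes; the coins drawn are the pigeons.
To avoid 5 of any one mint, the worst case takes at most 4 of each mint, or every coin of a mint that has fewer than 4.
That gives 4 + 4 + 4 + 2 + 4 + 4 + 4 + 4 + 4 + 1 + 2 + 4 = 41 coins with no mint reaching 5.
The next coin forces some mint to 5, so 41 + 1 = 42.

42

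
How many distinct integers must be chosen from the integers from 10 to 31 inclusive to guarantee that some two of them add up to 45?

14

Two chosen integers sum to 45 exactly when both halves of some pair {x, 45−x} with 14 ≤ x ≤ 45−x ≤ 31 are chosen — 9 such pairs.
The remaining 4 elements (those with no distinct partner in range) can never complete a 45-sum, so the worst case takes all of them and one from each pair: 4 + 9 = 13.
The 14th integer has to be the second member of some pair, so 13 + 1 = 14.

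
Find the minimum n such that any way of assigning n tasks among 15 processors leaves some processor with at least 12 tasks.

166

With 165 tasks one could put exactly 11 in each of the 15 processors, and no processor would reach 12.
By pigeonhole, one more task must land in a processor that already has 11, giving it 12.
So 15 × 11 + 1 = 166 tasks are required.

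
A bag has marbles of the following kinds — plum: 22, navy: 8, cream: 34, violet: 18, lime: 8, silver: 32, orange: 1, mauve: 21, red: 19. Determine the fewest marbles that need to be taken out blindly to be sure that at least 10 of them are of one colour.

Pigeonhole: the 9 colours are the holes; the marbles drawn are the pigeons.
To avoid 10 of any one colour, the worst case takes at most 9 of each colour, or every marble of a colour that has fewer than 9.
That gives 9 + 8 + 9 + 9 + 8 + 9 + 1 + 9 + 9 = 71 marbles with no colour reaching 10.
The next marble forces some colour to 10, so 71 + 1 = 72.

72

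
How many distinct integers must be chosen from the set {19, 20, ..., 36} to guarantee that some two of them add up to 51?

Two chosen integers sum to 51 exactly when both halves of some pair {x, 51−x} with 19 ≤ x ≤ 51−x ≤ 32 are chosen — 7 such pairs.
The remaining 4 elements (those with no distinct partner in range) can never complete a 51-sum, so the worst case takes all of them and one from each pair: 4 + 7 = 11.
The 12th integer has to be the second member of some pair, so 11 + 1 = 12.

12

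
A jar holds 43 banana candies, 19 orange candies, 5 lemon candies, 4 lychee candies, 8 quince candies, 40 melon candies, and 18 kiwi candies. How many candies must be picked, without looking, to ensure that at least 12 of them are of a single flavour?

By pigeonhole, the 7 flavours are the holes; the candies drawn are the pigeons.
To avoid 12 of any one flavour, the worst case takes at most 11 of each flavour, or every candy of a flavour that has fewer than 11.
That gives 11 + 11 + 5 + 4 + 8 + 11 + 11 = 61 candies with no flavour reaching 12.
The next candy forces some flavour to 12, so 61 + 1 = 62.

62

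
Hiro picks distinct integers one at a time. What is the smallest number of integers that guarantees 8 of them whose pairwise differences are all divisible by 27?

Integers whose pairwise differences are multiples of 27 are exactly those sharing a remainder mod 27. By the pigeonhole principle, the 27 residue classes mod 27 are the pigeonholes.
With 189 integers one could put 7 in each residue class and have no class reach 8.
The 190th integer pushes some class to 8, so 27·7 + 1 = 190.

190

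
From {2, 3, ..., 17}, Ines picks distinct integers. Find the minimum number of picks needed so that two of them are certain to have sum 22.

Group the elements by complementary pair {x, 22−x}: {5,17}, {6,16}, {7,15}, …, giving 6 two-element pairs; the single value 11 (it cannot pair with itself since the integers are distinct); and 3 integers whose partner 22−x falls outside [2,17].
By the pigeonhole principle, treating each of those 10 groups as a pigeonhole, one can pick one integer per group — 10 integers — with no two summing to 22.
The 11th integer lands in an occupied pair, forcing a sum of 22.

11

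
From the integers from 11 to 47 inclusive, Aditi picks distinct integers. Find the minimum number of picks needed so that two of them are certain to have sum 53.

Two chosen integers sum to 53 exactly when both halves of some pair {x, 53−x} with 11 ≤ x ≤ 53−x ≤ 42 are chosen — 16 such pairs.
The remaining 5 elements (those with no distinct partner in range) can never complete a 53-sum, so the worst case takes all of them and one from each pair: 5 + 16 = 21.
The 22nd integer has to be the second member of some pair, so 21 + 1 = 22.

22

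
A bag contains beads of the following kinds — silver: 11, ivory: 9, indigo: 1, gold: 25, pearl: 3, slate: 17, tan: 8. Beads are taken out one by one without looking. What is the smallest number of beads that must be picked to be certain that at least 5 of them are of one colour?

25

An adversary could hand out at most 4 beads per colour (indigo, pearl run out sooner): 4 + 4 + 1 + 4 + 3 + 4 + 4 = 24 beads and still no colour has 5.
By the pigeonhole principle, one more bead lands in a colour already at 4, so 25 draws are enough and 24 are not.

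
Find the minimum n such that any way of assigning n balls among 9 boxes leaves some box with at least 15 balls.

With 126 balls one could put exactly 14 in each of the 9 boxes, and no box would reach 15.
Pigeonhole: one more ball must land in a box that already has 14, giving it 15.
So 9 × 14 + 1 = 127 balls are required.

127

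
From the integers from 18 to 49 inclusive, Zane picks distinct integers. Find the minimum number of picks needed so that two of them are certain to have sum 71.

A set avoiding the sum 71 can contain at most one of each pair {x, 71−x}, plus the 4 elements whose complement lies outside the range.
The integers 18, …, 35 (18 of them) are such a set: any two sum to at least 18+19 = 37 and at most 34+35 = 69 < 71.
By pigeonhole, any 19th integer completes one of the 14 pairs, so 19 choices force a sum of 71.

19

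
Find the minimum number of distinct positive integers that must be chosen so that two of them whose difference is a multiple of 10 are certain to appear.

11

Integers whose pairwise differences are multiples of 10 are exactly those sharing a remainder mod 10. The 10 residue classes mod 10 are the pigeonholes.
With 10 integers one could put 1 in each residue class and have no class reach 2.
The 11th integer pushes some class to 2, so 10·1 + 1 = 11.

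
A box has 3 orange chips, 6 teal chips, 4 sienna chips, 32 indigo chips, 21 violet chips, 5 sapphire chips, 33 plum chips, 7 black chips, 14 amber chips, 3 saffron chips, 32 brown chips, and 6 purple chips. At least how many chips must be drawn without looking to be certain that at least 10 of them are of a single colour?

80

An adversary could hand out at most 9 chips per colour (7 colours run out sooner): 3 + 6 + 4 + 9 + 9 + 5 + 9 + 7 + 9 + 3 + 9 + 6 = 79 chips and still no colour has 10.
One more chip lands in a colour already at 9, so 80 draws are enough and 79 are not.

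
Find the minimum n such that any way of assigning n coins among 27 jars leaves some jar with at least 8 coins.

190

With 189 coins one could put exactly 7 in each of the 27 jars, and no jar would reach 8.
One more coin must land in a jar that already has 7, giving it 8.
So 27 × 7 + 1 = 190 coins are required.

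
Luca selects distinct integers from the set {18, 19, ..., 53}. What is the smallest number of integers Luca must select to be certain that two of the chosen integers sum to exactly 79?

A set avoiding the sum 79 can contain at most one of each pair {x, 79−x}, plus the 8 elements whose complement lies outside the range.
The integers 18, …, 39 (22 of them) are such a set: any two sum to at least 18+19 = 37 and at most 38+39 = 77 < 79.
By pigeonhole, any 23rd integer completes one of the 14 pairs, so 23 choices force a sum of 79.

23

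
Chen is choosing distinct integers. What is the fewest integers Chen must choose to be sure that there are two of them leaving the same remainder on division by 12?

By pigeonhole, the 12 residue classes mod 12 are the pigeonholes.
With 12 integers one could put 1 in each residue class and have no class reach 2.
The 13th integer pushes some class to 2, so 12·1 + 1 = 13.

13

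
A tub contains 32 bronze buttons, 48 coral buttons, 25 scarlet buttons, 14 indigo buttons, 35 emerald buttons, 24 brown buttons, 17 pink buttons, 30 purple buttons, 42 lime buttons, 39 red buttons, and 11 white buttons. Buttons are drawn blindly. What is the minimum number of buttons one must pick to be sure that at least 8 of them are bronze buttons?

In the worst case for collecting bronze buttons, every non-bronze button comes out first.
There are 48 + 25 + 14 + 35 + 24 + 17 + 30 + 42 + 39 + 11 = 285 non-bronze buttons altogether.
After those, each further button must be bronze, so 285 + 8 = 293 draws guarantee 8 bronze buttons.

293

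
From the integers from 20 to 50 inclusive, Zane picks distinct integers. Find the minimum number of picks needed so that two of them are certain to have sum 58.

A set avoiding the sum 58 can contain at most one of each pair {x, 58−x}, plus the 13 elements whose complement lies outside the range or equal to its own complement.
The integers 29, …, 50 (22 of them) are such a set: any two sum to at least 29+30 = 59 > 58.
Any 23rd integer completes one of the 9 pairs, so 23 choices force a sum of 58.

23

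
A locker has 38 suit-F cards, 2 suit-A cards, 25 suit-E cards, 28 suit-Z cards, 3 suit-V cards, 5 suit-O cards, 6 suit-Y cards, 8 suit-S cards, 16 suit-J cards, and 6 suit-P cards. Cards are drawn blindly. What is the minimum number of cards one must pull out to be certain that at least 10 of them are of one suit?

67

By pigeonhole, put each drawn card into a box by suit. The largest draw with every box below 10 takes min(count, 9) from each suit; suits with fewer than 9 contribute all they have.
Σ min(cᵢ, 9) = 9 + 2 + 9 + 9 + 3 + 5 + 6 + 8 + 9 + 6 = 66.
Draw number 66 + 1 = 67 must push one box to 10.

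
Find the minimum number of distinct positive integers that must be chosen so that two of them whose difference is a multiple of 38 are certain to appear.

39

Integers whose pairwise differences are multiples of 38 are exactly those sharing a remainder mod 38. By the pigeonhole principle, the 38 residue classes mod 38 are the pigeonholes.
With 38 integers one could put 1 in each residue class and have no class reach 2.
The 39th integer pushes some class to 2, so 38·1 + 1 = 39.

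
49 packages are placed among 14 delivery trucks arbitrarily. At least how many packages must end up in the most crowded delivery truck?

The 14 delivery trucks are the holes and the 49 packages are the pigeons.
If every delivery truck held at most 3 packages, the total would be at most 14 × 3 = 42, which is less than 49.
So some delivery truck holds at least ⌈49/14⌉ = 4 packages.

4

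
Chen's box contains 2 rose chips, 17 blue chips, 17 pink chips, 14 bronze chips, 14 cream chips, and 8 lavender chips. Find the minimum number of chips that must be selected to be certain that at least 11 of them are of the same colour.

Put each drawn chip into a box by colour. The largest draw with every box below 11 takes min(count, 10) from each colour; colours with fewer than 10 contribute all they have.
Σ min(cᵢ, 10) = 2 + 10 + 10 + 10 + 10 + 8 = 50.
Draw number 50 + 1 = 51 must push one box to 11.

51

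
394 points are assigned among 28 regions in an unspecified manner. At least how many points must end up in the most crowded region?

15

The 28 regions are the holes and the 394 points are the pigeons.
If every region held at most 14 points, the total would be at most 28 × 14 = 392, which is less than 394.
So some region holds at least ⌈394/28⌉ = 15 points.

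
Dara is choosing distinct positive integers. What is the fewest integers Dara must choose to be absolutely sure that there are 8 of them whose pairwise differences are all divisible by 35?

Integers whose pairwise differences are multiples of 35 are exactly those sharing a remainder mod 35. By the pigeonhole principle, the 35 residue classes mod 35 are the pigeonholes.
With 245 integers one could put 7 in each residue class and have no class reach 8.
The 246th integer pushes some class to 8, so 35·7 + 1 = 246.

246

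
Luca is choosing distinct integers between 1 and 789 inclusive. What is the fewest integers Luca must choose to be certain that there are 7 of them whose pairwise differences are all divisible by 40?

Integers whose pairwise differences are multiples of 40 are exactly those sharing a remainder mod 40. The 40 residue classes mod 40 are the pigeonholes.
With 240 integers one could put 6 in each residue class and have no class reach 7.
The 241st integer pushes some class to 7, so 40·6 + 1 = 241.

241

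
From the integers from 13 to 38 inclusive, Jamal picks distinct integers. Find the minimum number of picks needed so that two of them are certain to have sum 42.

19

A set avoiding the sum 42 can contain at most one of each pair {x, 42−x}, plus the 10 elements whose complement lies outside the range or equal to its own complement.
The integers 21, …, 38 (18 of them) are such a set: any two sum to at least 21+22 = 43 > 42.
Any 19th integer completes one of the 8 pairs, so 19 choices force a sum of 42.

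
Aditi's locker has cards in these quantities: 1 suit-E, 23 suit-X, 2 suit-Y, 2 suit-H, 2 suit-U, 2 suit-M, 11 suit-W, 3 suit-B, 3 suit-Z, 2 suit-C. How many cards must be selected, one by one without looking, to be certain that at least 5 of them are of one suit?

An adversary could hand out at most 4 cards per suit (8 suits run out sooner): 1 + 4 + 2 + 2 + 2 + 2 + 4 + 3 + 3 + 2 = 25 cards and still no suit has 5.
By pigeonhole, one more card lands in a suit already at 4, so 26 draws are enough and 25 are not.

26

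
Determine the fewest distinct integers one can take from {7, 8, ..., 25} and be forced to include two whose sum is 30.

Group the elements by complementary pair {x, 30−x}: {7,23}, {8,22}, {9,21}, …, giving 8 two-element pairs; the single value 15 (it cannot pair with itself since the integers are distinct); and 2 integers whose partner 30−x falls outside [7,25].
Treating each of those 11 groups as a pigeonhole, one can pick one integer per group — 11 integers — with no two summing to 30.
The 12th integer lands in an occupied pair, forcing a sum of 30.

12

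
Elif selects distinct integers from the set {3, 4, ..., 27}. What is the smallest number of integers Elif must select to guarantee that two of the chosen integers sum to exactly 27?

15

Group the elements by complementary pair {x, 27−x}: {3,24}, {4,23}, {5,22}, …, giving 11 two-element pairs and 3 integers whose partner 27−x falls outside [3,27].
By pigeonhole, treating each of those 14 groups as a pigeonhole, one can pick one integer per group — 14 integers — with no two summing to 27.
The 15th integer lands in an occupied pair, forcing a sum of 27.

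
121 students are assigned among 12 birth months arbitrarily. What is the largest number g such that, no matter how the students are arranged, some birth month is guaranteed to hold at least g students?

The 12 birth months are the holes and the 121 students are the pigeons.
If every birth month held at most 10 students, the total would be at most 12 × 10 = 120, which is less than 121.
So some birth month holds at least ⌈121/12⌉ = 11 students.

11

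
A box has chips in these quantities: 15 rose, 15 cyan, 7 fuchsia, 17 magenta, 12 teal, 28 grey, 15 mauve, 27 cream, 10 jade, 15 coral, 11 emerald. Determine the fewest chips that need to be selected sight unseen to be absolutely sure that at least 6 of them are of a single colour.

56

An adversary could hand out at most 5 chips per colour: 5 + 5 + 5 + 5 + 5 + 5 + 5 + 5 + 5 + 5 + 5 = 55 chips and still no colour has 6.
Pigeonhole: one more chip lands in a colour already at 5, so 56 draws are enough and 55 are not.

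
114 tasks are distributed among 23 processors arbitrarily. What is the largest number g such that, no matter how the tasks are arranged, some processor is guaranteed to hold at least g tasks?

By the pigeonhole principle, the 23 processors are the holes and the 114 tasks are the pigeons.
If every processor held at most 4 tasks, the total would be at most 23 × 4 = 92, which is less than 114.
So some processor holds at least ⌈114/23⌉ = 5 tasks.

5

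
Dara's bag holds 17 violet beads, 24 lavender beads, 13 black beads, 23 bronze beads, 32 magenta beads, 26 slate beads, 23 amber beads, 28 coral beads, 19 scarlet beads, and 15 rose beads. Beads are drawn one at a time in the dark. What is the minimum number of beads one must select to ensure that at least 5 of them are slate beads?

In the worst case for collecting slate beads, every non-slate bead comes out first.
There are 17 + 24 + 13 + 23 + 32 + 23 + 28 + 19 + 15 = 194 non-slate beads altogether.
After those, each further bead must be slate, so 194 + 5 = 199 draws guarantee 5 slate beads.

199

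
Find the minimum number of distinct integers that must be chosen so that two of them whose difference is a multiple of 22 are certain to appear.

23

Integers whose pairwise differences are multiples of 22 are exactly those sharing a remainder mod 22. Pigeonhole: the 22 residue classes mod 22 are the pigeonholes.
With 22 integers one could put 1 in each residue class and have no class reach 2.
The 23rd integer pushes some class to 2, so 22·1 + 1 = 23.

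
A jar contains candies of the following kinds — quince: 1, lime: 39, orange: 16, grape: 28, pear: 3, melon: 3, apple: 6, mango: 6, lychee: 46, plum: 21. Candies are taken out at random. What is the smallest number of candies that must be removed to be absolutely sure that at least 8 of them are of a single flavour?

By the pigeonhole principle, put each drawn candy into a box by flavour. The largest draw with every box below 8 takes min(count, 7) from each flavour; flavours with fewer than 7 contribute all they have.
Σ min(cᵢ, 7) = 1 + 7 + 7 + 7 + 3 + 3 + 6 + 6 + 7 + 7 = 54.
Draw number 54 + 1 = 55 must push one box to 8.

55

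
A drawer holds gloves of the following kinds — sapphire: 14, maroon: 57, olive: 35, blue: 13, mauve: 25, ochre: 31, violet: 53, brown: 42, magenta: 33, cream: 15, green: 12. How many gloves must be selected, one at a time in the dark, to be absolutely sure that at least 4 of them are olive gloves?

In the worst case for collecting olive gloves, every non-olive glove comes out first.
There are 14 + 57 + 13 + 25 + 31 + 53 + 42 + 33 + 15 + 12 = 295 non-olive gloves altogether.
After those, each further glove must be olive, so 295 + 4 = 299 draws guarantee 4 olive gloves.

299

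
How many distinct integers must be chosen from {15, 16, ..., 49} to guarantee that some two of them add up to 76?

Group the elements by complementary pair {x, 76−x}: {27,49}, {28,48}, {29,47}, …, giving 11 two-element pairs, the single value 38 (it cannot pair with itself since the integers are distinct), and 12 integers whose partner 76−x falls outside [15,49].
By pigeonhole, treating each of those 24 groups as a pigeonhole, one can pick one integer per group — 24 integers — with no two summing to 76.
The 25th integer lands in an occupied pair, forcing a sum of 76.

25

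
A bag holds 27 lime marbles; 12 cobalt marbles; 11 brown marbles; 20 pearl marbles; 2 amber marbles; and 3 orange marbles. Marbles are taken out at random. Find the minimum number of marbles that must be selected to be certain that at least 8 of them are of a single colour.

Pigeonhole: the 6 colours are the holes; the marbles drawn are the pigeons.
To avoid 8 of any one colour, the worst case takes at most 7 of each colour, or every marble of a colour that has fewer than 7.
That gives 7 + 7 + 7 + 7 + 2 + 3 = 33 marbles with no colour reaching 8.
The next marble forces some colour to 8, so 33 + 1 = 34.

34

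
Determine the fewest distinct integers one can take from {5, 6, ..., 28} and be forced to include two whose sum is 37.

Group the elements by complementary pair {x, 37−x}: {9,28}, {10,27}, {11,26}, …, giving 10 two-element pairs and 4 integers whose partner 37−x falls outside [5,28].
Treating each of those 14 groups as a pigeonhole, one can pick one integer per group — 14 integers — with no two summing to 37.
The 15th integer lands in an occupied pair, forcing a sum of 37.

15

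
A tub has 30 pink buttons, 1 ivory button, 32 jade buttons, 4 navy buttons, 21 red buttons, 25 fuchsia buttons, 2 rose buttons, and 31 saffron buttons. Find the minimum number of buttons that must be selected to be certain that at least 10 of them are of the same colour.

An adversary could hand out at most 9 buttons per colour (ivory, navy, rose run out sooner): 9 + 1 + 9 + 4 + 9 + 9 + 2 + 9 = 52 buttons and still no colour has 10.
One more button lands in a colour already at 9, so 53 draws are enough and 52 are not.

53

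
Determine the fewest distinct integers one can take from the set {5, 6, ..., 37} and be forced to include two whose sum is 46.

Group the elements by complementary pair {x, 46−x}: {9,37}, {10,36}, {11,35}, …, giving 14 two-element pairs, the single value 23 (it cannot pair with itself since the integers are distinct), and 4 integers whose partner 46−x falls outside [5,37].
By pigeonhole, treating each of those 19 groups as a pigeonhole, one can pick one integer per group — 19 integers — with no two summing to 46.
The 20th integer lands in an occupied pair, forcing a sum of 46.

20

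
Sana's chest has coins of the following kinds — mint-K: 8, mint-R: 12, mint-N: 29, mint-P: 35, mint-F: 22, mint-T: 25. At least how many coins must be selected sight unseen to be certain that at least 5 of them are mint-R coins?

124

In the worst case for collecting mint-R coins, every non-mint-R coin comes out first.
There are 8 + 29 + 35 + 22 + 25 = 119 non-mint-R coins altogether.
After those, each further coin must be mint-R, so 119 + 5 = 124 draws guarantee 5 mint-R coins.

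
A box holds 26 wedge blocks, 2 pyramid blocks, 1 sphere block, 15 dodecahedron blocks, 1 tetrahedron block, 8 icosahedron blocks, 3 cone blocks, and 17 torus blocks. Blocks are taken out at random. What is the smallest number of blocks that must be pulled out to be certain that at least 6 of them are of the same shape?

An adversary could hand out at most 5 blocks per shape (4 shapes run out sooner): 5 + 2 + 1 + 5 + 1 + 5 + 3 + 5 = 27 blocks and still no shape has 6.
By the pigeonhole principle, one more block lands in a shape already at 5, so 28 draws are enough and 27 are not.

28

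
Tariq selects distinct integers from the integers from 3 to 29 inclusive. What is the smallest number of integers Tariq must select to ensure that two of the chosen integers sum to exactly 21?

Group the elements by complementary pair {x, 21−x}: {3,18}, {4,17}, {5,16}, …, giving 8 two-element pairs and 11 integers whose partner 21−x falls outside [3,29].
By the pigeonhole principle, treating each of those 19 groups as a pigeonhole, one can pick one integer per group — 19 integers — with no two summing to 21.
The 20th integer lands in an occupied pair, forcing a sum of 21.

20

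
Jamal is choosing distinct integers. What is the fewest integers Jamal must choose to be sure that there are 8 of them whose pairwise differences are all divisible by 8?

Integers whose pairwise differences are multiples of 8 are exactly those sharing a remainder mod 8. By pigeonhole, the 8 residue classes mod 8 are the pigeonholes.
With 56 integers one could put 7 in each residue class and have no class reach 8.
The 57th integer pushes some class to 8, so 8·7 + 1 = 57.

57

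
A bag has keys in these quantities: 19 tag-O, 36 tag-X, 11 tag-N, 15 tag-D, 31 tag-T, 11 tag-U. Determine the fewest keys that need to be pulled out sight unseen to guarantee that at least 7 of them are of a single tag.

An adversary could hand out at most 6 keys per tag: 6 + 6 + 6 + 6 + 6 + 6 = 36 keys and still no tag has 7.
By the pigeonhole principle, one more key lands in a tag already at 6, so 37 draws are enough and 36 are not.

37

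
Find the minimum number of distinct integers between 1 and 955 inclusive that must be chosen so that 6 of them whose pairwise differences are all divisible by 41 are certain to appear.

Integers whose pairwise differences are multiples of 41 are exactly those sharing a remainder mod 41. The 41 residue classes mod 41 are the pigeonholes.
With 205 integers one could put 5 in each residue class and have no class reach 6.
The 206th integer pushes some class to 6, so 41·5 + 1 = 206.

206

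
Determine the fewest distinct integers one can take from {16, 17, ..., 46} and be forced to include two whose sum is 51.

A set avoiding the sum 51 can contain at most one of each pair {x, 51−x}, plus the 11 elements whose complement lies outside the range.
The integers 26, …, 46 (21 of them) are such a set: any two sum to at least 26+27 = 53 > 51.
Any 22nd integer completes one of the 10 pairs, so 22 choices force a sum of 51.

22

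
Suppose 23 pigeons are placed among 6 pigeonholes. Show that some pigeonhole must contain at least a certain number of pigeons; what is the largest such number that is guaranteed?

The 6 pigeonholes are the holes and the 23 pigeons are the pigeons.
If every pigeonhole held at most 3 pigeons, the total would be at most 6 × 3 = 18, which is less than 23.
So some pigeonhole holds at least ⌈23/6⌉ = 4 pigeons.

4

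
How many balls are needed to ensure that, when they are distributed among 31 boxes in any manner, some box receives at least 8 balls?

With 217 balls one could put exactly 7 in each of the 31 boxes, and no box would reach 8.
By the pigeonhole principle, one more ball must land in a box that already has 7, giving it 8.
So 31 × 7 + 1 = 218 balls are required.

218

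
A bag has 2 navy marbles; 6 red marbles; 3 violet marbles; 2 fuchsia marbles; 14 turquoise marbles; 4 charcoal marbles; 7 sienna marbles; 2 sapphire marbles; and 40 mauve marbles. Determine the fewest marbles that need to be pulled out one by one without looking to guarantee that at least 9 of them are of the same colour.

The 9 colours are the holes; the marbles drawn are the pigeons.
To avoid 9 of any one colour, the worst case takes at most 8 of each colour, or every marble of a colour that has fewer than 8.
That gives 2 + 6 + 3 + 2 + 8 + 4 + 7 + 2 + 8 = 42 marbles with no colour reaching 9.
The next marble forces some colour to 9, so 42 + 1 = 43.

43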